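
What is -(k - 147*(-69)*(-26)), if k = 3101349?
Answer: -2837631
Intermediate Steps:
-(k - 147*(-69)*(-26)) = -(3101349 - 147*(-69)*(-26)) = -(3101349 - (-10143)*(-26)) = -(3101349 - 1*263718) = -(3101349 - 263718) = -1*2837631 = -2837631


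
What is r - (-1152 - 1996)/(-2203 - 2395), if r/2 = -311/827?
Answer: -2731676/1901273 ≈ -1.4368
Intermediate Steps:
r = -622/827 (r = 2*(-311/827) = -622/827 ≈ -0.75212)
r - (-1152 - 1996)/(-2203 - 2395) = -622/827 - (-1152 - 1996)/(-2203 - 2395) = -622/827 - (-3148)/(-4598) = -622/827 - (-3148)*(-1)/4598 = -622/827 - 1*1574/2299 = -622/827 - 1574/2299 = -2731676/1901273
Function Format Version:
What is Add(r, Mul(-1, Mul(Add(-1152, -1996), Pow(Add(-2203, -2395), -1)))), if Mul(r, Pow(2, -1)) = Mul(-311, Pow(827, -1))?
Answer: Rational(-2731676, 1901273) ≈ -1.4368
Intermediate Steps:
r = Rational(-622, 827) (r = Mul(2, Mul(-311, Pow(827, -1))) = Mul(2, Mul(-311, Rational(1, 827))) = Mul(2, Rational(-311, 827)) = Rational(-622, 827) ≈ -0.75212)
Add(r, Mul(-1, Mul(Add(-1152, -1996), Pow(Add(-2203, -2395), -1)))) = Add(Rational(-622, 827), Mul(-1, Mul(Add(-1152, -1996), Pow(Add(-2203, -2395), -1)))) = Add(Rational(-622, 827), Mul(-1, Mul(-3148, Pow(-4598, -1)))) = Add(Rational(-622, 827), Mul(-1, Mul(-3148, Rational(-1, 4598)))) = Add(Rational(-622, 827), Mul(-1, Rational(1574, 2299))) = Add(Rational(-622, 827), Rational(-1574, 2299)) = Rational(-2731676, 1901273)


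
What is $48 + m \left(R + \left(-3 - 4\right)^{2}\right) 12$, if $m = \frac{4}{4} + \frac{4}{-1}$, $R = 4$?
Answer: $-1860$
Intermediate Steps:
$m = -3$ ($m = 4 \cdot \frac{1}{4} + 4 \left(-1\right) = 1 - 4 = -3$)
$48 + m \left(R + \left(-3 - 4\right)^{2}\right) 12 = 48 + - 3 \left(4 + \left(-3 - 4\right)^{2}\right) 12 = 48 + - 3 \left(4 + \left(-7\right)^{2}\right) 12 = 48 + - 3 \left(4 + 49\right) 12 = 48 + \left(-3\right) 53 \cdot 12 = 48 - 1908 = -1860$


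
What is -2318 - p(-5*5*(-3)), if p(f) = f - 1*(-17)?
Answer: -2410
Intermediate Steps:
p(f) = 17 + f (p(f) = f + 17 = 17 + f)
-2318 - p(-5*5*(-3)) = -2318 - (17 - 5*5*(-3)) = -2318 - (17 - 25*(-3)) = -2318 - (17 + 75) = -2318 - 1*92 = -2318 - 92 = -2410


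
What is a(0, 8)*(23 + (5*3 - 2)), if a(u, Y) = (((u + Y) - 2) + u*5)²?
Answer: 1296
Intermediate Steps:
a(u, Y) = (-2 + Y + 6*u)² (a(u, Y) = (((Y + u) - 2) + 5*u)² = ((-2 + Y + u) + 5*u)² = (-2 + Y + 6*u)²)
a(0, 8)*(23 + (5*3 - 2)) = (-2 + 8 + 6*0)²*(23 + (5*3 - 2)) = (-2 + 8 + 0)²*(23 + (15 - 2)) = 6²*(23 + 13) = 36*36 = 1296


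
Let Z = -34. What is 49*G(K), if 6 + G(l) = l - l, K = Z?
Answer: -294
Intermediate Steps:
K = -34
G(l) = -6 (G(l) = -6 + (l - l) = -6 + 0 = -6)
49*G(K) = 49*(-6) = -294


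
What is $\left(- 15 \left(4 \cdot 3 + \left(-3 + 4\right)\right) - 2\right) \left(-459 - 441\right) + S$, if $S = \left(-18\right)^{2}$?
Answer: $177624$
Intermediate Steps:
$S = 324$
$\left(- 15 \left(4 \cdot 3 + \left(-3 + 4\right)\right) - 2\right) \left(-459 - 441\right) + S = \left(- 15 \left(4 \cdot 3 + \left(-3 + 4\right)\right) - 2\right) \left(-459 - 441\right) + 324 = \left(- 15 \left(12 + 1\right) - 2\right) \left(-459 - 441\right) + 324 = \left(\left(-15\right) 13 - 2\right) \left(-900\right) + 324 = \left(-195 - 2\right) \left(-900\right) + 324 = \left(-197\right) \left(-900\right) + 324 = 177300 + 324 = 177624$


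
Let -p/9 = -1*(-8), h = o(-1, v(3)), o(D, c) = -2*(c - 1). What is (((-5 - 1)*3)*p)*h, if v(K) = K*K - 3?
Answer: -12960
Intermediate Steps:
v(K) = -3 + K**2 (v(K) = K**2 - 3 = -3 + K**2)
o(D, c) = 2 - 2*c (o(D, c) = -2*(-1 + c) = 2 - 2*c)
h = -10 (h = 2 - 2*(-3 + 3**2) = 2 - 2*(-3 + 9) = 2 - 2*6 = 2 - 12 = -10)
p = -72 (p = -(-9)*(-8) = -9*8 = -72)
(((-5 - 1)*3)*p)*h = (((-5 - 1)*3)*(-72))*(-10) = (-6*3*(-72))*(-10) = -18*(-72)*(-10) = 1296*(-10) = -12960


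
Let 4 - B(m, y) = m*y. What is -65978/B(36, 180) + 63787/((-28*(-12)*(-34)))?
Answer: 85162015/18495456 ≈ 4.6045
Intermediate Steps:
B(m, y) = 4 - m*y
-65978/B(36, 180) + 63787/((-28*(-12)*(-34))) = -65978/(4 - 1*36*180) + 63787/((-28*(-12)*(-34))) = -65978/(4 - 6480) + 63787/((336*(-34))) = -65978/(-6476) + 63787/(-11424) = -65978*(-1/6476) + 63787*(-1/11424) = 32989/3238 - 63787/11424 = 85162015/18495456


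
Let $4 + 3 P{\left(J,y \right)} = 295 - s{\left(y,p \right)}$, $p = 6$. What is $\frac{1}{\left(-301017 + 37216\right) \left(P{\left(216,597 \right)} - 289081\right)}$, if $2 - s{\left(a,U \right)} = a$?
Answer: $\frac{3}{228545842957} \approx 1.3126 \cdot 10^{-11}$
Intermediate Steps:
$s{\left(a,U \right)} = 2 - a$
$P{\left(J,y \right)} = \frac{289}{3} + \frac{y}{3}$ ($P{\left(J,y \right)} = - \frac{4}{3} + \frac{295 - \left(2 - y\right)}{3} = - \frac{4}{3} + \frac{295 + \left(-2 + y\right)}{3} = - \frac{4}{3} + \frac{293 + y}{3} = - \frac{4}{3} + \left(\frac{293}{3} + \frac{y}{3}\right) = \frac{289}{3} + \frac{y}{3}$)
$\frac{1}{\left(-301017 + 37216\right) \left(P{\left(216,597 \right)} - 289081\right)} = \frac{1}{\left(-301017 + 37216\right) \left(\left(\frac{289}{3} + \frac{1}{3} \cdot 597\right) - 289081\right)} = \frac{1}{\left(-263801\right) \left(\left(\frac{289}{3} + 199\right) - 289081\right)} = \frac{1}{\left(-263801\right) \left(\frac{886}{3} - 289081\right)} = \frac{1}{\left(-263801\right) \left(- \frac{866357}{3}\right)} = \frac{1}{\frac{228545842957}{3}} = \frac{3}{228545842957}$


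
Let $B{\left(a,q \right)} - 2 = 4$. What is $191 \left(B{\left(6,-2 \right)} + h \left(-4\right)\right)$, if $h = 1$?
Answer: $382$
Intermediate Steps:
$B{\left(a,q \right)} = 6$ ($B{\left(a,q \right)} = 2 + 4 = 6$)
$191 \left(B{\left(6,-2 \right)} + h \left(-4\right)\right) = 191 \left(6 + 1 \left(-4\right)\right) = 191 \left(6 - 4\right) = 191 \cdot 2 = 382$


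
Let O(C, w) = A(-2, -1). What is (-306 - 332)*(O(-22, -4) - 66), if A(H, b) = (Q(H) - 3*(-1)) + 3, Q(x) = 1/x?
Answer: 38599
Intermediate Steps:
A(H, b) = 6 + 1/H (A(H, b) = (1/H - 3*(-1)) + 3 = (1/H + 3) + 3 = (3 + 1/H) + 3 = 6 + 1/H)
O(C, w) = 11/2 (O(C, w) = 6 + 1/(-2) = 6 - ½ = 11/2)
(-306 - 332)*(O(-22, -4) - 66) = (-306 - 332)*(11/2 - 66) = -638*(-121/2) = 38599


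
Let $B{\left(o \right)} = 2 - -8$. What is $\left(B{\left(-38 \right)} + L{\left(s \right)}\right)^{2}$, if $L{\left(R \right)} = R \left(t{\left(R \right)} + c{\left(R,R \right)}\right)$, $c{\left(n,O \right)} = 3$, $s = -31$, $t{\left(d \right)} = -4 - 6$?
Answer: $51529$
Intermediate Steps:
$t{\left(d \right)} = -10$ ($t{\left(d \right)} = -4 - 6 = -10$)
$B{\left(o \right)} = 10$ ($B{\left(o \right)} = 2 + 8 = 10$)
$L{\left(R \right)} = - 7 R$ ($L{\left(R \right)} = R \left(-10 + 3\right) = R \left(-7\right) = - 7 R$)
$\left(B{\left(-38 \right)} + L{\left(s \right)}\right)^{2} = \left(10 - -217\right)^{2} = \left(10 + 217\right)^{2} = 227^{2} = 51529$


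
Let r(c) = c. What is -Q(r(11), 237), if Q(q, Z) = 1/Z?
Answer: -1/237 ≈ -0.0042194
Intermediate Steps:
-Q(r(11), 237) = -1/237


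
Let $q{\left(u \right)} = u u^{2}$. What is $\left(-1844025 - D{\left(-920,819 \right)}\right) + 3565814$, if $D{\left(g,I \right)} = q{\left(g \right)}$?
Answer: $780409789$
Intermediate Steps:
$q{\left(u \right)} = u^{3}$
$D{\left(g,I \right)} = g^{3}$
$\left(-1844025 - D{\left(-920,819 \right)}\right) + 3565814 = \left(-1844025 - \left(-920\right)^{3}\right) + 3565814 = \left(-1844025 - -778688000\right) + 3565814 = \left(-1844025 + 778688000\right) + 3565814 = 776843975 + 3565814 = 780409789$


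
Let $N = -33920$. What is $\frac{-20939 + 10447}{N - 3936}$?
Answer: $\frac{2623}{9464} \approx 0.27716$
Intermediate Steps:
$\frac{-20939 + 10447}{N - 3936} = \frac{-20939 + 10447}{-33920 - 3936} = - \frac{10492}{-37856} = \left(-10492\right) \left(- \frac{1}{37856}\right) = \frac{2623}{9464}$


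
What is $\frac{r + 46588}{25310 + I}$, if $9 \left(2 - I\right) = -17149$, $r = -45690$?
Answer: $\frac{8082}{244957} \approx 0.032994$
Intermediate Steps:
$I = \frac{17167}{9}$ ($I = 2 - - \frac{17149}{9} = 2 + \frac{17149}{9} = \frac{17167}{9} \approx 1907.4$)
$\frac{r + 46588}{25310 + I} = \frac{-45690 + 46588}{25310 + \frac{17167}{9}} = \frac{898}{\frac{244957}{9}} = 898 \cdot \frac{9}{244957} = \frac{8082}{244957}$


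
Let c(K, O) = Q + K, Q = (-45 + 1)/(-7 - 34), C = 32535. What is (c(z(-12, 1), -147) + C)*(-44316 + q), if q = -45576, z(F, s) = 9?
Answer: -119947210416/41 ≈ -2.9255e+9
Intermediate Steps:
Q = 44/41 (Q = -44/(-41) = -44*(-1/41) = 44/41 ≈ 1.0732)
c(K, O) = 44/41 + K
(c(z(-12, 1), -147) + C)*(-44316 + q) = ((44/41 + 9) + 32535)*(-44316 - 45576) = (413/41 + 32535)*(-89892) = (1334348/41)*(-89892) = -119947210416/41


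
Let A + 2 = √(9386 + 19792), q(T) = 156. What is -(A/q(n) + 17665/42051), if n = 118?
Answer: -445273/1093326 - √3242/52 ≈ -1.5022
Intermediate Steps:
A = -2 + 3*√3242 (A = -2 + √(9386 + 19792) = -2 + √29178 = -2 + 3*√3242 ≈ 168.82)
-(A/q(n) + 17665/42051) = -((-2 + 3*√3242)/156 + 17665/42051) = -((-2 + 3*√3242)*(1/156) + 17665*(1/42051)) = -((-1/78 + √3242/52) + 17665/42051) = -(445273/1093326 + √3242/52) = -445273/1093326 - √3242/52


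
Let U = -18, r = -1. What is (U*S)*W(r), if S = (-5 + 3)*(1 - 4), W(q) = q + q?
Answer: 216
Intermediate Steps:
W(q) = 2*q
S = 6 (S = -2*(-3) = 6)
(U*S)*W(r) = (-18*6)*(2*(-1)) = -108*(-2) = 216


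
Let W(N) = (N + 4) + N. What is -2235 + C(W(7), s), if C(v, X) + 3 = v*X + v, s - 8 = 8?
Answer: -1932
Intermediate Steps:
W(N) = 4 + 2*N (W(N) = (4 + N) + N = 4 + 2*N)
s = 16 (s = 8 + 8 = 16)
C(v, X) = -3 + v + X*v (C(v, X) = -3 + (v*X + v) = -3 + (X*v + v) = -3 + (v + X*v) = -3 + v + X*v)
-2235 + C(W(7), s) = -2235 + (-3 + (4 + 2*7) + 16*(4 + 2*7)) = -2235 + (-3 + (4 + 14) + 16*(4 + 14)) = -2235 + (-3 + 18 + 16*18) = -2235 + (-3 + 18 + 288) = -2235 + 303 = -1932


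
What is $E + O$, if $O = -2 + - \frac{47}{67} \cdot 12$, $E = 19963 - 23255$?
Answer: $- \frac{221262}{67} \approx -3302.4$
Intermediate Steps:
$E = -3292$ ($E = 19963 - 23255 = -3292$)
$O = - \frac{698}{67}$ ($O = -2 + \left(-47\right) \frac{1}{67} \cdot 12 = -2 - \frac{564}{67} = - \frac{698}{67} \approx -10.418$)
$E + O = -3292 - \frac{698}{67} = - \frac{221262}{67}$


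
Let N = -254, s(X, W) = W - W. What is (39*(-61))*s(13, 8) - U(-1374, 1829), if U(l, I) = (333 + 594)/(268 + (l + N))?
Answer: 927/1360 ≈ 0.68162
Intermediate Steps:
s(X, W) = 0
U(l, I) = 927/(14 + l) (U(l, I) = (333 + 594)/(268 + (l - 254)) = 927/(268 + (-254 + l)) = 927/(14 + l))
(39*(-61))*s(13, 8) - U(-1374, 1829) = (39*(-61))*0 - 927/(14 - 1374) = -2379*0 - 927/(-1360) = 0 - 927*(-1)/1360 = 0 - 1*(-927/1360) = 0 + 927/1360 = 927/1360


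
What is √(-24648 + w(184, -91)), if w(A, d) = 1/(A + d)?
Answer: I*√213180459/93 ≈ 157.0*I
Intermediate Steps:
√(-24648 + w(184, -91)) = √(-24648 + 1/(184 - 91)) = √(-24648 + 1/93) = √(-2292263/93) = I*√213180459/93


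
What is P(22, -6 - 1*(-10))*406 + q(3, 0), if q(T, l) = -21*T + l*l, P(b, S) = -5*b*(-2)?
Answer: 89257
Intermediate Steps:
P(b, S) = 10*b
q(T, l) = l² - 21*T (q(T, l) = -21*T + l² = l² - 21*T)
P(22, -6 - 1*(-10))*406 + q(3, 0) = (10*22)*406 + (0² - 21*3) = 220*406 + (0 - 63) = 89320 - 63 = 89257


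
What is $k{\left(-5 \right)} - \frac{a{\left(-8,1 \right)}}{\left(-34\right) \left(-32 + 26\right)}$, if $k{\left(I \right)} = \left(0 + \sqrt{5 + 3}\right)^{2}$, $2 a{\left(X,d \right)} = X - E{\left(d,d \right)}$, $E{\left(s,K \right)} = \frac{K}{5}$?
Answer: $\frac{16361}{2040} \approx 8.0201$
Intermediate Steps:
$E{\left(s,K \right)} = \frac{K}{5}$ ($E{\left(s,K \right)} = K \frac{1}{5} = \frac{K}{5}$)
$a{\left(X,d \right)} = \frac{X}{2} - \frac{d}{10}$ ($a{\left(X,d \right)} = \frac{X - \frac{d}{5}}{2} = \frac{X}{2} - \frac{d}{10}$)
$k{\left(I \right)} = 8$ ($k{\left(I \right)} = \left(0 + \sqrt{8}\right)^{2} = \left(0 + 2 \sqrt{2}\right)^{2} = \left(2 \sqrt{2}\right)^{2} = 8$)
$k{\left(-5 \right)} - \frac{a{\left(-8,1 \right)}}{\left(-34\right) \left(-32 + 26\right)} = 8 - \frac{\frac{1}{2} \left(-8\right) - \frac{1}{10}}{\left(-34\right) \left(-32 + 26\right)} = 8 - \frac{-4 - \frac{1}{10}}{\left(-34\right) \left(-6\right)} = 8 - - \frac{41}{10 \cdot 204} = 8 - \left(- \frac{41}{10}\right) \frac{1}{204} = 8 - - \frac{41}{2040} = 8 + \frac{41}{2040} = \frac{16361}{2040}$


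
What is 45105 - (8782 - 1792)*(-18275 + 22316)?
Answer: -28201485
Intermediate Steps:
45105 - (8782 - 1792)*(-18275 + 22316) = 45105 - 6990*4041 = 45105 - 1*28246590 = 45105 - 28246590 = -28201485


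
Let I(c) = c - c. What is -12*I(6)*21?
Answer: 0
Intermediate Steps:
I(c) = 0
-12*I(6)*21 = -12*0*21 = 0*21 = 0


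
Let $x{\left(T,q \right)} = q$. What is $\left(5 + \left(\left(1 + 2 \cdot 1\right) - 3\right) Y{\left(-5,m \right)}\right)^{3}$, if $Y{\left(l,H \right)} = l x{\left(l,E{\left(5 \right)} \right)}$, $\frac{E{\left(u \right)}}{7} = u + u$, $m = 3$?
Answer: $125$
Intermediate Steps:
$E{\left(u \right)} = 14 u$ ($E{\left(u \right)} = 7 \left(u + u\right) = 7 \cdot 2 u = 14 u$)
$Y{\left(l,H \right)} = 70 l$ ($Y{\left(l,H \right)} = l 14 \cdot 5 = l 70 = 70 l$)
$\left(5 + \left(\left(1 + 2 \cdot 1\right) - 3\right) Y{\left(-5,m \right)}\right)^{3} = \left(5 + \left(\left(1 + 2 \cdot 1\right) - 3\right) 70 \left(-5\right)\right)^{3} = \left(5 + \left(\left(1 + 2\right) - 3\right) \left(-350\right)\right)^{3} = \left(5 + \left(3 - 3\right) \left(-350\right)\right)^{3} = \left(5 + 0 \left(-350\right)\right)^{3} = \left(5 + 0\right)^{3} = 5^{3} = 125$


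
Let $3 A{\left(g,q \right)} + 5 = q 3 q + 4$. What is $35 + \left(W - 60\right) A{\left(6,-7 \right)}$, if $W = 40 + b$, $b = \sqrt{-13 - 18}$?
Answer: $- \frac{2815}{3} + \frac{146 i \sqrt{31}}{3} \approx -938.33 + 270.96 i$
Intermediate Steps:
$b = i \sqrt{31}$ ($b = \sqrt{-31} = i \sqrt{31} \approx 5.5678 i$)
$W = 40 + i \sqrt{31} \approx 40.0 + 5.5678 i$
$A{\left(g,q \right)} = - \frac{1}{3} + q^{2}$ ($A{\left(g,q \right)} = - \frac{5}{3} + \frac{q 3 q + 4}{3} = - \frac{5}{3} + \frac{3 q^{2} + 4}{3} = - \frac{5}{3} + \frac{4 + 3 q^{2}}{3} = - \frac{5}{3} + \left(\frac{4}{3} + q^{2}\right) = - \frac{1}{3} + q^{2}$)
$35 + \left(W - 60\right) A{\left(6,-7 \right)} = 35 + \left(\left(40 + i \sqrt{31}\right) - 60\right) \left(- \frac{1}{3} + \left(-7\right)^{2}\right) = 35 + \left(-20 + i \sqrt{31}\right) \left(- \frac{1}{3} + 49\right) = 35 + \left(-20 + i \sqrt{31}\right) \frac{146}{3} = 35 - \left(\frac{2920}{3} - \frac{146 i \sqrt{31}}{3}\right) = - \frac{2815}{3} + \frac{146 i \sqrt{31}}{3}$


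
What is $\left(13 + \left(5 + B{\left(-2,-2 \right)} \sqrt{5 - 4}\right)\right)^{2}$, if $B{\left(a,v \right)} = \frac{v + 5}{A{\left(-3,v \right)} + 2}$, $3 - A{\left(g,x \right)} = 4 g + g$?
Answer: $\frac{131769}{400} \approx 329.42$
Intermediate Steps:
$A{\left(g,x \right)} = 3 - 5 g$ ($A{\left(g,x \right)} = 3 - \left(4 g + g\right) = 3 - 5 g$)
$B{\left(a,v \right)} = \frac{1}{4} + \frac{v}{20}$ ($B{\left(a,v \right)} = \frac{v + 5}{\left(3 - -15\right) + 2} = \frac{5 + v}{\left(3 + 15\right) + 2} = \frac{5 + v}{18 + 2} = \frac{5 + v}{20} = \left(5 + v\right) \frac{1}{20} = \frac{1}{4} + \frac{v}{20}$)
$\left(13 + \left(5 + B{\left(-2,-2 \right)} \sqrt{5 - 4}\right)\right)^{2} = \left(13 + \left(5 + \left(\frac{1}{4} + \frac{1}{20} \left(-2\right)\right) \sqrt{5 - 4}\right)\right)^{2} = \left(13 + \left(5 + \left(\frac{1}{4} - \frac{1}{10}\right) \sqrt{1}\right)\right)^{2} = \left(13 + \left(5 + \frac{3}{20} \cdot 1\right)\right)^{2} = \left(13 + \left(5 + \frac{3}{20}\right)\right)^{2} = \left(13 + \frac{103}{20}\right)^{2} = \left(\frac{363}{20}\right)^{2} = \frac{131769}{400}$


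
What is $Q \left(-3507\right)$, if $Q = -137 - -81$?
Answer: $196392$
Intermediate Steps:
$Q = -56$ ($Q = -137 + 81 = -56$)
$Q \left(-3507\right) = \left(-56\right) \left(-3507\right) = 196392$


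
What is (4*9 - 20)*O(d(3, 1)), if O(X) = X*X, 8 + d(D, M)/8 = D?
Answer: 25600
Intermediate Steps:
d(D, M) = -64 + 8*D
O(X) = X**2
(4*9 - 20)*O(d(3, 1)) = (4*9 - 20)*(-64 + 8*3)**2 = (36 - 20)*(-64 + 24)**2 = 16*(-40)**2 = 16*1600 = 25600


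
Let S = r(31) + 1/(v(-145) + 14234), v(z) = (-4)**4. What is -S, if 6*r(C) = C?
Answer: -37433/7245 ≈ -5.1667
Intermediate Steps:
v(z) = 256
r(C) = C/6
S = 37433/7245 (S = (1/6)*31 + 1/(256 + 14234) = 31/6 + 1/14490 = 37433/7245 ≈ 5.1667)
-S = -1*37433/7245 = -37433/7245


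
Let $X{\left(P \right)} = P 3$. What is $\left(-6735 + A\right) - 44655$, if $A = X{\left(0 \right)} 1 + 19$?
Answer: $-51371$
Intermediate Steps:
$X{\left(P \right)} = 3 P$
$A = 19$ ($A = 3 \cdot 0 \cdot 1 + 19 = 0 \cdot 1 + 19 = 0 + 19 = 19$)
$\left(-6735 + A\right) - 44655 = \left(-6735 + 19\right) - 44655 = -6716 - 44655 = -51371$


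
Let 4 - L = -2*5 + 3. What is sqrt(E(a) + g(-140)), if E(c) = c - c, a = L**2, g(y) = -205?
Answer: I*sqrt(205) ≈ 14.318*I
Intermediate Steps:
L = 11 (L = 4 - (-2*5 + 3) = 4 - (-10 + 3) = 4 - 1*(-7) = 4 + 7 = 11)
a = 121 (a = 11**2 = 121)
E(c) = 0
sqrt(E(a) + g(-140)) = sqrt(0 - 205) = sqrt(-205) = I*sqrt(205)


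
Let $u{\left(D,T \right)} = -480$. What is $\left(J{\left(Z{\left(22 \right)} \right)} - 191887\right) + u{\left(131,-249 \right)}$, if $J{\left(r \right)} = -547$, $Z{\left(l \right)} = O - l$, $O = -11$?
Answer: $-192914$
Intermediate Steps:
$Z{\left(l \right)} = -11 - l$
$\left(J{\left(Z{\left(22 \right)} \right)} - 191887\right) + u{\left(131,-249 \right)} = \left(-547 - 191887\right) - 480 = -192434 - 480 = -192914$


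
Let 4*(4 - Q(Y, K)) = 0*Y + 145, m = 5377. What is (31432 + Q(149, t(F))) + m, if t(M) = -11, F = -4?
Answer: 147107/4 ≈ 36777.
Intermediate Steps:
Q(Y, K) = -129/4 (Q(Y, K) = 4 - (0*Y + 145)/4 = 4 - (0 + 145)/4 = 4 - 1/4*145 = 4 - 145/4 = -129/4)
(31432 + Q(149, t(F))) + m = (31432 - 129/4) + 5377 = 125599/4 + 5377 = 147107/4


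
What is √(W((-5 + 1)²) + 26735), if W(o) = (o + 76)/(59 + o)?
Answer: √6015651/15 ≈ 163.51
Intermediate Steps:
W(o) = (76 + o)/(59 + o)
√(W((-5 + 1)²) + 26735) = √((76 + (-5 + 1)²)/(59 + (-5 + 1)²) + 26735) = √((76 + (-4)²)/(59 + (-4)²) + 26735) = √((76 + 16)/(59 + 16) + 26735) = √(92/75 + 26735) = √(2005217/75) = √6015651/15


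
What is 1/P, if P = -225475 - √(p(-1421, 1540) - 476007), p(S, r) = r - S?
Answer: I/(-225475*I + 7*√9654) ≈ -4.435e-6 + 1.3529e-8*I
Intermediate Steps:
P = -225475 - 7*I*√9654 (P = -225475 - √((1540 - 1*(-1421)) - 476007) = -225475 - √((1540 + 1421) - 476007) = -225475 - √(2961 - 476007) = -225475 - √(-473046) = -225475 - 7*I*√9654 ≈ -2.2548e+5 - 687.78*I)
1/P = 1/(-225475 - 7*I*√9654)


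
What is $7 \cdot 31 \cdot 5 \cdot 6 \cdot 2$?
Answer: $13020$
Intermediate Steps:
$7 \cdot 31 \cdot 5 \cdot 6 \cdot 2 = 217 \cdot 30 \cdot 2 = 217 \cdot 60 = 13020$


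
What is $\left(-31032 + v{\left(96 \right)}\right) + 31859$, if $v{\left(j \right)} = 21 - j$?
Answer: $752$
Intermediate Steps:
$\left(-31032 + v{\left(96 \right)}\right) + 31859 = \left(-31032 + \left(21 - 96\right)\right) + 31859 = \left(-31032 - 75\right) + 31859 = -31107 + 31859 = 752$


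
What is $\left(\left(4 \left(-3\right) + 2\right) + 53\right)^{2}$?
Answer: $1849$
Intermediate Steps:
$\left(\left(4 \left(-3\right) + 2\right) + 53\right)^{2} = \left(\left(-12 + 2\right) + 53\right)^{2} = \left(-10 + 53\right)^{2} = 43^{2} = 1849$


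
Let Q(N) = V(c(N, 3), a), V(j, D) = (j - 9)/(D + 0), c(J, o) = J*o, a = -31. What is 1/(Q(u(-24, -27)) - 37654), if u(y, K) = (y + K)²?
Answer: -31/1175068 ≈ -2.6381e-5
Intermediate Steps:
V(j, D) = (-9 + j)/D
u(y, K) = (K + y)²
Q(N) = 9/31 - 3*N/31 (Q(N) = (-9 + N*3)/(-31) = -(-9 + 3*N)/31 = 9/31 - 3*N/31)
1/(Q(u(-24, -27)) - 37654) = 1/((9/31 - 3*(-27 - 24)²/31) - 37654) = 1/((9/31 - 3/31*(-51)²) - 37654) = 1/((9/31 - 3/31*2601) - 37654) = 1/((9/31 - 7803/31) - 37654) = 1/(-7794/31 - 37654) = 1/(-1175068/31) = -31/1175068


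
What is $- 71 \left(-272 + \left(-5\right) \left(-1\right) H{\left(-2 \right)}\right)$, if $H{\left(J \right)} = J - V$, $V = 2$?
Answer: $20732$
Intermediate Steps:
$H{\left(J \right)} = -2 + J$ ($H{\left(J \right)} = J - 2 = -2 + J$)
$- 71 \left(-272 + \left(-5\right) \left(-1\right) H{\left(-2 \right)}\right) = - 71 \left(-272 + \left(-5\right) \left(-1\right) \left(-2 - 2\right)\right) = - 71 \left(-272 + 5 \left(-4\right)\right) = - 71 \left(-272 - 20\right) = \left(-71\right) \left(-292\right) = 20732$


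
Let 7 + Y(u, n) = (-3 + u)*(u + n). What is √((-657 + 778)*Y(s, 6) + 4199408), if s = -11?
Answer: √4207031 ≈ 2051.1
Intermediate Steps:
Y(u, n) = -7 + (-3 + u)*(n + u) (Y(u, n) = -7 + (-3 + u)*(u + n) = -7 + (-3 + u)*(n + u))
√((-657 + 778)*Y(s, 6) + 4199408) = √((-657 + 778)*(-7 + (-11)² - 3*6 - 3*(-11) + 6*(-11)) + 4199408) = √(121*(-7 + 121 - 18 + 33 - 66) + 4199408) = √(121*63 + 4199408) = √(7623 + 4199408) = √4207031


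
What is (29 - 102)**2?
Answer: 5329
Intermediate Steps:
(29 - 102)**2 = (-73)**2 = 5329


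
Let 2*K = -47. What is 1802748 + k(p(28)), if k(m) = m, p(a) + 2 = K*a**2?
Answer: 1784322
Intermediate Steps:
K = -47/2 (K = (1/2)*(-47) = -47/2 ≈ -23.500)
p(a) = -2 - 47*a**2/2
1802748 + k(p(28)) = 1802748 + (-2 - 47/2*28**2) = 1802748 + (-2 - 47/2*784) = 1802748 + (-2 - 18424) = 1802748 - 18426 = 1784322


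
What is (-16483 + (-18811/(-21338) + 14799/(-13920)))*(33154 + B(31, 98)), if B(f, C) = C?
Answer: -6783292099630281/12376040 ≈ -5.4810e+8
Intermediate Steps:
(-16483 + (-18811/(-21338) + 14799/(-13920)))*(33154 + B(31, 98)) = (-16483 + (-18811/(-21338) + 14799/(-13920)))*(33154 + 98) = (-16483 + (-18811*(-1/21338) + 14799*(-1/13920)))*33252 = (-16483 + (18811/21338 - 4933/4640))*33252 = (-16483 - 8988657/49504160)*33252 = -815986057937/49504160*33252 = -6783292099630281/12376040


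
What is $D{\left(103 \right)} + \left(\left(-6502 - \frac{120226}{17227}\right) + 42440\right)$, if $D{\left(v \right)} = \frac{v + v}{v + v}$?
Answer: $\frac{619000927}{17227} \approx 35932.0$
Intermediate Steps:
$D{\left(v \right)} = 1$ ($D{\left(v \right)} = \frac{2 v}{2 v} = 2 v \frac{1}{2 v} = 1$)
$D{\left(103 \right)} + \left(\left(-6502 - \frac{120226}{17227}\right) + 42440\right) = 1 + \left(\left(-6502 - \frac{120226}{17227}\right) + 42440\right) = 1 + \left(- \frac{112130180}{17227} + 42440\right) = 1 + \frac{618983700}{17227} = \frac{619000927}{17227}$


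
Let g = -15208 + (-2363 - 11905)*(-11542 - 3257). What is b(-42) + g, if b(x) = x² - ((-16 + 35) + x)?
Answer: 211138711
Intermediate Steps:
g = 211136924 (g = -15208 - 14268*(-14799) = -15208 + 211152132 = 211136924)
b(x) = -19 + x² - x (b(x) = x² - (19 + x) = x² + (-19 - x) = -19 + x² - x)
b(-42) + g = (-19 + (-42)² - 1*(-42)) + 211136924 = (-19 + 1764 + 42) + 211136924 = 1787 + 211136924 = 211138711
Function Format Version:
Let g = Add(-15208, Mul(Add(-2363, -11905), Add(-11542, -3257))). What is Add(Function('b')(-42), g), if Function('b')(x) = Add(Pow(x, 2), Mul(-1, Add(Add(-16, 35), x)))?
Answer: 211138711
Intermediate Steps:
g = 211136924 (g = Add(-15208, Mul(-14268, -14799)) = Add(-15208, 211152132) = 211136924)
Function('b')(x) = Add(-19, Pow(x, 2), Mul(-1, x)) (Function('b')(x) = Add(Pow(x, 2), Mul(-1, Add(19, x))) = Add(Pow(x, 2), Add(-19, Mul(-1, x))) = Add(-19, Pow(x, 2), Mul(-1, x)))
Add(Function('b')(-42), g) = Add(Add(-19, Pow(-42, 2), Mul(-1, -42)), 211136924) = Add(Add(-19, 1764, 42), 211136924) = Add(1787, 211136924) = 211138711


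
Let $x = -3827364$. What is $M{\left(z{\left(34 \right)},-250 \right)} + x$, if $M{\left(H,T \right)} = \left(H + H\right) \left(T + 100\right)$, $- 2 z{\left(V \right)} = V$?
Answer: $-3822264$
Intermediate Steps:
$z{\left(V \right)} = - \frac{V}{2}$
$M{\left(H,T \right)} = 2 H \left(100 + T\right)$
$M{\left(z{\left(34 \right)},-250 \right)} + x = 2 \left(\left(- \frac{1}{2}\right) 34\right) \left(100 - 250\right) - 3827364 = 2 \left(-17\right) \left(-150\right) - 3827364 = 5100 - 3827364 = -3822264$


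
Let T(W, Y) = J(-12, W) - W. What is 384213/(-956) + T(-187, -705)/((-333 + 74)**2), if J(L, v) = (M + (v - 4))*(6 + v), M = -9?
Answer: -25738606281/64129436 ≈ -401.35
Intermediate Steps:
J(L, v) = (-13 + v)*(6 + v) (J(L, v) = (-9 + (v - 4))*(6 + v) = (-9 + (-4 + v))*(6 + v) = (-13 + v)*(6 + v))
T(W, Y) = -78 + W**2 - 8*W (T(W, Y) = (-78 + W**2 - 7*W) - W = -78 + W**2 - 8*W)
384213/(-956) + T(-187, -705)/((-333 + 74)**2) = 384213/(-956) + (-78 + (-187)**2 - 8*(-187))/((-333 + 74)**2) = 384213*(-1/956) + (-78 + 34969 + 1496)/((-259)**2) = -384213/956 + 36387/67081 = -25738606281/64129436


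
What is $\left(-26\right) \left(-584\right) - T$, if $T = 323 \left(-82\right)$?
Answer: $41670$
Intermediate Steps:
$T = -26486$
$\left(-26\right) \left(-584\right) - T = \left(-26\right) \left(-584\right) - -26486 = 15184 + 26486 = 41670$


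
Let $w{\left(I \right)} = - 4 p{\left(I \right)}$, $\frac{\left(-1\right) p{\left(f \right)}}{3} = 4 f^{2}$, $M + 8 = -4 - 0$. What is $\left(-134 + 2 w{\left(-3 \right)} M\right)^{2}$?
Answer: $110292004$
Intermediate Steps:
$M = -12$ ($M = -8 - 4 = -12$)
$p{\left(f \right)} = - 12 f^{2}$ ($p{\left(f \right)} = - 3 \cdot 4 f^{2} = - 12 f^{2}$)
$w{\left(I \right)} = 48 I^{2}$ ($w{\left(I \right)} = - 4 \left(- 12 I^{2}\right) = 48 I^{2}$)
$\left(-134 + 2 w{\left(-3 \right)} M\right)^{2} = \left(-134 + 2 \cdot 48 \left(-3\right)^{2} \left(-12\right)\right)^{2} = \left(-134 + 2 \cdot 48 \cdot 9 \left(-12\right)\right)^{2} = \left(-134 + 2 \cdot 432 \left(-12\right)\right)^{2} = \left(-134 + 864 \left(-12\right)\right)^{2} = \left(-134 - 10368\right)^{2} = \left(-10502\right)^{2} = 110292004$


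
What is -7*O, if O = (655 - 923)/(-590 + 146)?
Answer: -469/111 ≈ -4.2252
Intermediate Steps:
O = 67/111 (O = -268/(-444) = -268*(-1/444) = 67/111 ≈ 0.60360)
-7*O = -7*67/111 = -469/111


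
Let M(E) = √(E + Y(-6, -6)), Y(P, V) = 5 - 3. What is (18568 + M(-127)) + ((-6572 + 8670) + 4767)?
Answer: 25433 + 5*I*√5 ≈ 25433.0 + 11.18*I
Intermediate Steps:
Y(P, V) = 2
M(E) = √(2 + E) (M(E) = √(E + 2) = √(2 + E))
(18568 + M(-127)) + ((-6572 + 8670) + 4767) = (18568 + √(2 - 127)) + ((-6572 + 8670) + 4767) = (18568 + √(-125)) + (2098 + 4767) = (18568 + 5*I*√5) + 6865 = 25433 + 5*I*√5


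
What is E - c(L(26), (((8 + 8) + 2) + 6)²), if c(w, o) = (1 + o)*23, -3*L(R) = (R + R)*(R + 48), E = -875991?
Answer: -889262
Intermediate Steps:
L(R) = -2*R*(48 + R)/3 (L(R) = -(R + R)*(R + 48)/3 = -2*R*(48 + R)/3)
c(w, o) = 23 + 23*o
E - c(L(26), (((8 + 8) + 2) + 6)²) = -875991 - (23 + 23*(((8 + 8) + 2) + 6)²) = -875991 - (23 + 23*((16 + 2) + 6)²) = -875991 - (23 + 23*(18 + 6)²) = -875991 - (23 + 23*24²) = -875991 - (23 + 23*576) = -875991 - (23 + 13248) = -875991 - 1*13271 = -875991 - 13271 = -889262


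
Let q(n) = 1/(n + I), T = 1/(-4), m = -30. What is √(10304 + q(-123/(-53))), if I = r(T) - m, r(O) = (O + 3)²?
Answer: 4*√736647658917/33821 ≈ 101.51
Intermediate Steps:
T = -¼ ≈ -0.25000
r(O) = (3 + O)²
I = 601/16 (I = (3 - ¼)² - 1*(-30) = (11/4)² + 30 = 121/16 + 30 = 601/16 ≈ 37.563)
q(n) = 1/(601/16 + n) (q(n) = 1/(n + 601/16) = 1/(601/16 + n))
√(10304 + q(-123/(-53))) = √(10304 + 16/(601 + 16*(-123/(-53)))) = √(10304 + 16/(601 + 16*(-123*(-1/53)))) = √(10304 + 16/(601 + 16*(123/53))) = √(10304 + 16/(601 + 1968/53)) = √(10304 + 16/(33821/53)) = √(10304 + 16*(53/33821)) = √(10304 + 848/33821) = √(348492432/33821) = 4*√736647658917/33821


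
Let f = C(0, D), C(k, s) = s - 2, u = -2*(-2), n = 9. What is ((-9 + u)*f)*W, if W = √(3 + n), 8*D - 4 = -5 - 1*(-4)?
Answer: 65*√3/4 ≈ 28.146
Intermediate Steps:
D = 3/8 (D = ½ + (-5 - 1*(-4))/8 = ½ + (-5 + 4)/8 = ½ + (⅛)*(-1) = ½ - ⅛ = 3/8 ≈ 0.37500)
u = 4
C(k, s) = -2 + s
f = -13/8 (f = -2 + 3/8 = -13/8 ≈ -1.6250)
W = 2*√3 (W = √(3 + 9) = √12 = 2*√3 ≈ 3.4641)
((-9 + u)*f)*W = ((-9 + 4)*(-13/8))*(2*√3) = (-5*(-13/8))*(2*√3) = 65*(2*√3)/8 = 65*√3/4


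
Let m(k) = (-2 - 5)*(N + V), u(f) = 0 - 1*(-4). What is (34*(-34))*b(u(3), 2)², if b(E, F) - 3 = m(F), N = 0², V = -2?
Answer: -334084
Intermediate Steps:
N = 0
u(f) = 4 (u(f) = 0 + 4 = 4)
m(k) = 14 (m(k) = (-2 - 5)*(0 - 2) = -7*(-2) = 14)
b(E, F) = 17 (b(E, F) = 3 + 14 = 17)
(34*(-34))*b(u(3), 2)² = (34*(-34))*17² = -1156*289 = -334084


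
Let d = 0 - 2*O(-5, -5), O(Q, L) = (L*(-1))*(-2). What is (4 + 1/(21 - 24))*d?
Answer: 220/3 ≈ 73.333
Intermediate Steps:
O(Q, L) = 2*L (O(Q, L) = -L*(-2) = 2*L)
d = 20 (d = 0 - 4*(-5) = 0 - 2*(-10) = 0 + 20 = 20)
(4 + 1/(21 - 24))*d = (4 + 1/(21 - 24))*20 = (4 + 1/(-3))*20 = (4 - ⅓)*20 = (11/3)*20 = 220/3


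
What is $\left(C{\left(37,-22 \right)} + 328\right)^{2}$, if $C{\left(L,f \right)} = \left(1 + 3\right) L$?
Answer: $226576$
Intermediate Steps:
$C{\left(L,f \right)} = 4 L$
$\left(C{\left(37,-22 \right)} + 328\right)^{2} = \left(4 \cdot 37 + 328\right)^{2} = \left(148 + 328\right)^{2} = 476^{2} = 226576$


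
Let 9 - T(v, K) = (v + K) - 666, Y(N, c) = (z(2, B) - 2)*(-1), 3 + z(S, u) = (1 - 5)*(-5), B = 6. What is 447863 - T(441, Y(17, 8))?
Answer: 447614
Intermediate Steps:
z(S, u) = 17 (z(S, u) = -3 + (1 - 5)*(-5) = -3 - 4*(-5) = -3 + 20 = 17)
Y(N, c) = -15 (Y(N, c) = (17 - 2)*(-1) = 15*(-1) = -15)
T(v, K) = 675 - K - v (T(v, K) = 9 - ((v + K) - 666) = 9 - ((K + v) - 666) = 9 - (-666 + K + v) = 9 + (666 - K - v) = 675 - K - v)
447863 - T(441, Y(17, 8)) = 447863 - (675 - 1*(-15) - 1*441) = 447863 - (675 + 15 - 441) = 447863 - 1*249 = 447863 - 249 = 447614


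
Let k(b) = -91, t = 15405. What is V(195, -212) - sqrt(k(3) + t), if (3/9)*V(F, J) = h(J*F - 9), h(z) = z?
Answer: -124047 - sqrt(15314) ≈ -1.2417e+5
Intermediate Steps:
V(F, J) = -27 + 3*F*J (V(F, J) = 3*(J*F - 9) = 3*(F*J - 9) = 3*(-9 + F*J) = -27 + 3*F*J)
V(195, -212) - sqrt(k(3) + t) = (-27 + 3*195*(-212)) - sqrt(-91 + 15405) = (-27 - 124020) - sqrt(15314) = -124047 - sqrt(15314)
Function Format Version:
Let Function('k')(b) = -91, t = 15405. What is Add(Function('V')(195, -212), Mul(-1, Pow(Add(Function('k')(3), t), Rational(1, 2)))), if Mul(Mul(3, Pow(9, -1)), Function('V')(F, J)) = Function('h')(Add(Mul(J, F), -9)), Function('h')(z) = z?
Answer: Add(-124047, Mul(-1, Pow(15314, Rational(1, 2)))) ≈ -1.2417e+5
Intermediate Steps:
Function('V')(F, J) = Add(-27, Mul(3, F, J)) (Function('V')(F, J) = Mul(3, Add(Mul(J, F), -9)) = Mul(3, Add(Mul(F, J), -9)) = Mul(3, Add(-9, Mul(F, J))) = Add(-27, Mul(3, F, J)))
Add(Function('V')(195, -212), Mul(-1, Pow(Add(Function('k')(3), t), Rational(1, 2)))) = Add(Add(-27, Mul(3, 195, -212)), Mul(-1, Pow(Add(-91, 15405), Rational(1, 2)))) = Add(Add(-27, -124020), Mul(-1, Pow(15314, Rational(1, 2)))) = Add(-124047, Mul(-1, Pow(15314, Rational(1, 2))))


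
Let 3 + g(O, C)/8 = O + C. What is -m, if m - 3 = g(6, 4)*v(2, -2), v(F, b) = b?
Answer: 109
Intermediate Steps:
g(O, C) = -24 + 8*C + 8*O (g(O, C) = -24 + 8*(O + C) = -24 + 8*(C + O) = -24 + (8*C + 8*O) = -24 + 8*C + 8*O)
m = -109 (m = 3 + (-24 + 8*4 + 8*6)*(-2) = 3 + (-24 + 32 + 48)*(-2) = 3 + 56*(-2) = 3 - 112 = -109)
-m = -1*(-109) = 109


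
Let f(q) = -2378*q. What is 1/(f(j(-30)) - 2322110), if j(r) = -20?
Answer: -1/2274550 ≈ -4.3965e-7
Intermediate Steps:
1/(f(j(-30)) - 2322110) = 1/(-2378*(-20) - 2322110) = 1/(47560 - 2322110) = 1/(-2274550) = -1/2274550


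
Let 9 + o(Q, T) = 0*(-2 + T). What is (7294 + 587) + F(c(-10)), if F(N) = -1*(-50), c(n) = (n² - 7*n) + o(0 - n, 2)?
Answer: 7931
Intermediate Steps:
o(Q, T) = -9 (o(Q, T) = -9 + 0*(-2 + T) = -9 + 0 = -9)
c(n) = -9 + n² - 7*n (c(n) = (n² - 7*n) - 9 = -9 + n² - 7*n)
F(N) = 50
(7294 + 587) + F(c(-10)) = (7294 + 587) + 50 = 7881 + 50 = 7931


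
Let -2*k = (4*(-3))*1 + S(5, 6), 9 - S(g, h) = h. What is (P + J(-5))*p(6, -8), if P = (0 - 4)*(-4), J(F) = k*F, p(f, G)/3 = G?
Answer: 156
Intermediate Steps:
p(f, G) = 3*G
S(g, h) = 9 - h
k = 9/2 (k = -((4*(-3))*1 + (9 - 1*6))/2 = -(-12*1 + (9 - 6))/2 = -(-12 + 3)/2 = -½*(-9) = 9/2 ≈ 4.5000)
J(F) = 9*F/2
P = 16 (P = -4*(-4) = 16)
(P + J(-5))*p(6, -8) = (16 + (9/2)*(-5))*(3*(-8)) = (16 - 45/2)*(-24) = -13/2*(-24) = 156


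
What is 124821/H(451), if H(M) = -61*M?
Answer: -124821/27511 ≈ -4.5371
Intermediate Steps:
124821/H(451) = 124821/((-61*451)) = 124821/(-27511) = 124821*(-1/27511) = -124821/27511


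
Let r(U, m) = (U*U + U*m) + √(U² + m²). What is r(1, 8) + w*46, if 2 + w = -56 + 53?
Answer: -221 + √65 ≈ -212.94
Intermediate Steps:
w = -5 (w = -2 + (-56 + 53) = -2 - 3 = -5)
r(U, m) = U² + √(U² + m²) + U*m (r(U, m) = (U² + U*m) + √(U² + m²) = U² + √(U² + m²) + U*m)
r(1, 8) + w*46 = (1² + √(1² + 8²) + 1*8) - 5*46 = (1 + √(1 + 64) + 8) - 230 = (1 + √65 + 8) - 230 = (9 + √65) - 230 = -221 + √65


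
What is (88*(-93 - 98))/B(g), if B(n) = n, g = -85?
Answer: 16808/85 ≈ 197.74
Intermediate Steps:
(88*(-93 - 98))/B(g) = (88*(-93 - 98))/(-85) = (88*(-191))*(-1/85) = -16808*(-1/85) = 16808/85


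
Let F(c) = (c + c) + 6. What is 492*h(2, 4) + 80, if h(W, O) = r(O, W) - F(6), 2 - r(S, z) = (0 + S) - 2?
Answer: -8776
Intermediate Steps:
F(c) = 6 + 2*c (F(c) = 2*c + 6 = 6 + 2*c)
r(S, z) = 4 - S (r(S, z) = 2 - ((0 + S) - 2) = 2 - (S - 2) = 2 - (-2 + S) = 2 + (2 - S) = 4 - S)
h(W, O) = -14 - O (h(W, O) = (4 - O) - (6 + 2*6) = (4 - O) - (6 + 12) = (4 - O) - 1*18 = (4 - O) - 18 = -14 - O)
492*h(2, 4) + 80 = 492*(-14 - 1*4) + 80 = 492*(-14 - 4) + 80 = 492*(-18) + 80 = -8856 + 80 = -8776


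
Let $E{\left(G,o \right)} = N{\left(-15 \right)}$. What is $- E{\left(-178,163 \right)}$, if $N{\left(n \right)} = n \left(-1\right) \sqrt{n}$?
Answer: $- 15 i \sqrt{15} \approx - 58.095 i$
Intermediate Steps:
$N{\left(n \right)} = - n^{\frac{3}{2}}$ ($N{\left(n \right)} = - n \sqrt{n} = - n^{\frac{3}{2}}$)
$E{\left(G,o \right)} = 15 i \sqrt{15}$ ($E{\left(G,o \right)} = - \left(-15\right)^{\frac{3}{2}} = - \left(-15\right) i \sqrt{15} = 15 i \sqrt{15}$)
$- E{\left(-178,163 \right)} = - 15 i \sqrt{15}$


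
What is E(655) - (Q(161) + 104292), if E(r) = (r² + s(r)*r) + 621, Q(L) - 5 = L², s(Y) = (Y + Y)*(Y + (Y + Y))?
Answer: 1686367678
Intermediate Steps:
s(Y) = 6*Y² (s(Y) = (2*Y)*(Y + 2*Y) = (2*Y)*(3*Y) = 6*Y²)
Q(L) = 5 + L²
E(r) = 621 + r² + 6*r³ (E(r) = (r² + (6*r²)*r) + 621 = (r² + 6*r³) + 621 = 621 + r² + 6*r³)
E(655) - (Q(161) + 104292) = (621 + 655² + 6*655³) - ((5 + 161²) + 104292) = (621 + 429025 + 6*281011375) - ((5 + 25921) + 104292) = (621 + 429025 + 1686068250) - (25926 + 104292) = 1686497896 - 1*130218 = 1686497896 - 130218 = 1686367678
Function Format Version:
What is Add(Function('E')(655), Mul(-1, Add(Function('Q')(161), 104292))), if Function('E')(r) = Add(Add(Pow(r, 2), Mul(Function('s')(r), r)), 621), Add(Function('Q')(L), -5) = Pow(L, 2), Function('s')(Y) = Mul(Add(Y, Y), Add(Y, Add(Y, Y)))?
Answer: 1686367678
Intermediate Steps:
Function('s')(Y) = Mul(6, Pow(Y, 2)) (Function('s')(Y) = Mul(Mul(2, Y), Add(Y, Mul(2, Y))) = Mul(Mul(2, Y), Mul(3, Y)) = Mul(6, Pow(Y, 2)))
Function('Q')(L) = Add(5, Pow(L, 2))
Function('E')(r) = Add(621, Pow(r, 2), Mul(6, Pow(r, 3))) (Function('E')(r) = Add(Add(Pow(r, 2), Mul(Mul(6, Pow(r, 2)), r)), 621) = Add(Add(Pow(r, 2), Mul(6, Pow(r, 3))), 621) = Add(621, Pow(r, 2), Mul(6, Pow(r, 3))))
Add(Function('E')(655), Mul(-1, Add(Function('Q')(161), 104292))) = Add(Add(621, Pow(655, 2), Mul(6, Pow(655, 3))), Mul(-1, Add(Add(5, Pow(161, 2)), 104292))) = Add(Add(621, 429025, Mul(6, 281011375)), Mul(-1, Add(Add(5, 25921), 104292))) = Add(Add(621, 429025, 1686068250), Mul(-1, Add(25926, 104292))) = Add(1686497896, Mul(-1, 130218)) = Add(1686497896, -130218) = 1686367678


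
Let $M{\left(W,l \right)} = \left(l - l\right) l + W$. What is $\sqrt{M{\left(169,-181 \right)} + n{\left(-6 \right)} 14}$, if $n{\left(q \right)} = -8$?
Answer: $\sqrt{57} \approx 7.5498$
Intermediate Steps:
$M{\left(W,l \right)} = W$ ($M{\left(W,l \right)} = 0 l + W = 0 + W = W$)
$\sqrt{M{\left(169,-181 \right)} + n{\left(-6 \right)} 14} = \sqrt{169 - 112} = \sqrt{57}$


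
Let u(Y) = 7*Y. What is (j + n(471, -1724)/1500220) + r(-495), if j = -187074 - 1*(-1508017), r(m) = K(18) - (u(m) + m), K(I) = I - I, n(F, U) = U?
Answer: 496911494234/375055 ≈ 1.3249e+6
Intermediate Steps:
K(I) = 0
r(m) = -8*m (r(m) = 0 - (7*m + m) = 0 - 8*m = -8*m)
j = 1320943 (j = -187074 + 1508017 = 1320943)
(j + n(471, -1724)/1500220) + r(-495) = (1320943 - 1724/1500220) - 8*(-495) = (1320943 - 1724*1/1500220) + 3960 = (1320943 - 431/375055) + 3960 = 495426276434/375055 + 3960 = 496911494234/375055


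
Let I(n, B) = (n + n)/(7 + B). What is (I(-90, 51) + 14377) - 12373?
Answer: 58026/29 ≈ 2000.9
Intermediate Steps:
I(n, B) = 2*n/(7 + B) (I(n, B) = (2*n)/(7 + B) = 2*n/(7 + B))
(I(-90, 51) + 14377) - 12373 = (2*(-90)/(7 + 51) + 14377) - 12373 = (2*(-90)/58 + 14377) - 12373 = (2*(-90)*(1/58) + 14377) - 12373 = (-90/29 + 14377) - 12373 = 416843/29 - 12373 = 58026/29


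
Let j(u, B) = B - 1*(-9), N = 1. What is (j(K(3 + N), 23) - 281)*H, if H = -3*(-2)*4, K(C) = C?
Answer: -5976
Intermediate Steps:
j(u, B) = 9 + B (j(u, B) = B + 9 = 9 + B)
H = 24 (H = 6*4 = 24)
(j(K(3 + N), 23) - 281)*H = ((9 + 23) - 281)*24 = (32 - 281)*24 = -249*24 = -5976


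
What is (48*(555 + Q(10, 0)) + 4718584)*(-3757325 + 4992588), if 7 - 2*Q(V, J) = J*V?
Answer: 5861807158096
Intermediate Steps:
Q(V, J) = 7/2 - J*V/2
(48*(555 + Q(10, 0)) + 4718584)*(-3757325 + 4992588) = (48*(555 + (7/2 - ½*0*10)) + 4718584)*(-3757325 + 4992588) = (48*(555 + (7/2 + 0)) + 4718584)*1235263 = (48*(555 + 7/2) + 4718584)*1235263 = (48*(1117/2) + 4718584)*1235263 = (26808 + 4718584)*1235263 = 4745392*1235263 = 5861807158096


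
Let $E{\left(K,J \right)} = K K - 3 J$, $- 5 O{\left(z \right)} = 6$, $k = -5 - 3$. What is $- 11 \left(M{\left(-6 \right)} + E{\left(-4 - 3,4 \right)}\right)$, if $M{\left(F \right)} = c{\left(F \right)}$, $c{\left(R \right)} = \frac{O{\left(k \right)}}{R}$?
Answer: $- \frac{2046}{5} \approx -409.2$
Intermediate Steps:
$k = -8$
$O{\left(z \right)} = - \frac{6}{5}$ ($O{\left(z \right)} = \left(- \frac{1}{5}\right) 6 = - \frac{6}{5}$)
$E{\left(K,J \right)} = K^{2} - 3 J$
$c{\left(R \right)} = - \frac{6}{5 R}$
$M{\left(F \right)} = - \frac{6}{5 F}$
$- 11 \left(M{\left(-6 \right)} + E{\left(-4 - 3,4 \right)}\right) = - 11 \left(- \frac{6}{5 \left(-6\right)} + \left(\left(-4 - 3\right)^{2} - 12\right)\right) = - 11 \left(\left(- \frac{6}{5}\right) \left(- \frac{1}{6}\right) - \left(12 - \left(-7\right)^{2}\right)\right) = - 11 \left(\frac{1}{5} + \left(49 - 12\right)\right) = - 11 \left(\frac{1}{5} + 37\right) = \left(-11\right) \frac{186}{5} = - \frac{2046}{5}$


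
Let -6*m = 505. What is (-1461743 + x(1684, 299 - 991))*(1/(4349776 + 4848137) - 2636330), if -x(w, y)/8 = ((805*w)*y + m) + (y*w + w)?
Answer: -546510236098564022521823/27593739 ≈ -1.9806e+16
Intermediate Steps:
m = -505/6 (m = -1/6*505 = -505/6 ≈ -84.167)
x(w, y) = 2020/3 - 8*w - 6448*w*y (x(w, y) = -8*(((805*w)*y - 505/6) + (y*w + w)) = -8*((805*w*y - 505/6) + (w*y + w)) = -8*((-505/6 + 805*w*y) + (w + w*y)) = -8*(-505/6 + w + 806*w*y) = 2020/3 - 8*w - 6448*w*y)
(-1461743 + x(1684, 299 - 991))*(1/(4349776 + 4848137) - 2636330) = (-1461743 + (2020/3 - 8*1684 - 6448*1684*(299 - 991)))*(1/(4349776 + 4848137) - 2636330) = (-1461743 + (2020/3 - 13472 - 6448*1684*(-692)))*(1/9197913 - 2636330) = (-1461743 + (2020/3 - 13472 + 7514034944))*(1/9197913 - 2636330) = (-1461743 + 22542066436/3)*(-24248733979289/9197913) = (22537681207/3)*(-24248733979289/9197913) = -546510236098564022521823/27593739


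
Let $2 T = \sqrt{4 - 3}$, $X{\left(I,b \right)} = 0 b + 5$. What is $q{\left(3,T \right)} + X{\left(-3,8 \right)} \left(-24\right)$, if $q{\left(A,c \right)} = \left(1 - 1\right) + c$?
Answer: $- \frac{239}{2} \approx -119.5$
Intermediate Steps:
$X{\left(I,b \right)} = 5$ ($X{\left(I,b \right)} = 0 + 5 = 5$)
$T = \frac{1}{2}$ ($T = \frac{\sqrt{4 - 3}}{2} = \frac{\sqrt{1}}{2} = \frac{1}{2} \cdot 1 = \frac{1}{2} \approx 0.5$)
$q{\left(A,c \right)} = c$ ($q{\left(A,c \right)} = 0 + c = c$)
$q{\left(3,T \right)} + X{\left(-3,8 \right)} \left(-24\right) = \frac{1}{2} + 5 \left(-24\right) = \frac{1}{2} - 120 = - \frac{239}{2}$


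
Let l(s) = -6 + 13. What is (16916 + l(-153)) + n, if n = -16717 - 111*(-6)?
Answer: 872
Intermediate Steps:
l(s) = 7
n = -16051 (n = -16717 - 1*(-666) = -16717 + 666 = -16051)
(16916 + l(-153)) + n = (16916 + 7) - 16051 = 16923 - 16051 = 872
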